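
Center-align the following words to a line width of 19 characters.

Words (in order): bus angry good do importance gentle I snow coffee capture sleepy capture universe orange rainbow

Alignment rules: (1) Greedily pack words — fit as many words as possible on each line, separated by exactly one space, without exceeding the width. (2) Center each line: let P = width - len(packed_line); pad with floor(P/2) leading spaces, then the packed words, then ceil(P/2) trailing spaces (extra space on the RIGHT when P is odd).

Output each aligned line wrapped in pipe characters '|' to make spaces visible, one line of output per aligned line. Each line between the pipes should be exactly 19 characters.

Line 1: ['bus', 'angry', 'good', 'do'] (min_width=17, slack=2)
Line 2: ['importance', 'gentle', 'I'] (min_width=19, slack=0)
Line 3: ['snow', 'coffee', 'capture'] (min_width=19, slack=0)
Line 4: ['sleepy', 'capture'] (min_width=14, slack=5)
Line 5: ['universe', 'orange'] (min_width=15, slack=4)
Line 6: ['rainbow'] (min_width=7, slack=12)

Answer: | bus angry good do |
|importance gentle I|
|snow coffee capture|
|  sleepy capture   |
|  universe orange  |
|      rainbow      |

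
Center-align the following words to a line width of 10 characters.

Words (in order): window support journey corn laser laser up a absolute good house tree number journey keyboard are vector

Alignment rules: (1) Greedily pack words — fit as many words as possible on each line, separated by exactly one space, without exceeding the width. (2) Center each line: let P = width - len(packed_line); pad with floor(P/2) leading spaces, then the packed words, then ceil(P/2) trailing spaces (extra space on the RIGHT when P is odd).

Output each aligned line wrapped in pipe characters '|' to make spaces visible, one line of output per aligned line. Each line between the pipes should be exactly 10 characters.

Answer: |  window  |
| support  |
| journey  |
|corn laser|
|laser up a|
| absolute |
|good house|
|   tree   |
|  number  |
| journey  |
| keyboard |
|are vector|

Derivation:
Line 1: ['window'] (min_width=6, slack=4)
Line 2: ['support'] (min_width=7, slack=3)
Line 3: ['journey'] (min_width=7, slack=3)
Line 4: ['corn', 'laser'] (min_width=10, slack=0)
Line 5: ['laser', 'up', 'a'] (min_width=10, slack=0)
Line 6: ['absolute'] (min_width=8, slack=2)
Line 7: ['good', 'house'] (min_width=10, slack=0)
Line 8: ['tree'] (min_width=4, slack=6)
Line 9: ['number'] (min_width=6, slack=4)
Line 10: ['journey'] (min_width=7, slack=3)
Line 11: ['keyboard'] (min_width=8, slack=2)
Line 12: ['are', 'vector'] (min_width=10, slack=0)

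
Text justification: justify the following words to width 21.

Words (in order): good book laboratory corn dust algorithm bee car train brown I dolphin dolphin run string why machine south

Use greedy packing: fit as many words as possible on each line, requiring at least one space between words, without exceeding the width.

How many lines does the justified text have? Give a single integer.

Line 1: ['good', 'book', 'laboratory'] (min_width=20, slack=1)
Line 2: ['corn', 'dust', 'algorithm'] (min_width=19, slack=2)
Line 3: ['bee', 'car', 'train', 'brown', 'I'] (min_width=21, slack=0)
Line 4: ['dolphin', 'dolphin', 'run'] (min_width=19, slack=2)
Line 5: ['string', 'why', 'machine'] (min_width=18, slack=3)
Line 6: ['south'] (min_width=5, slack=16)
Total lines: 6

Answer: 6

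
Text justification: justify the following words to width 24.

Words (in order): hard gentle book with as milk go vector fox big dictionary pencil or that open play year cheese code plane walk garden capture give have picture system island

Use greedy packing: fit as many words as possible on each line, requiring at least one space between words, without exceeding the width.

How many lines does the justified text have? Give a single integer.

Line 1: ['hard', 'gentle', 'book', 'with', 'as'] (min_width=24, slack=0)
Line 2: ['milk', 'go', 'vector', 'fox', 'big'] (min_width=22, slack=2)
Line 3: ['dictionary', 'pencil', 'or'] (min_width=20, slack=4)
Line 4: ['that', 'open', 'play', 'year'] (min_width=19, slack=5)
Line 5: ['cheese', 'code', 'plane', 'walk'] (min_width=22, slack=2)
Line 6: ['garden', 'capture', 'give', 'have'] (min_width=24, slack=0)
Line 7: ['picture', 'system', 'island'] (min_width=21, slack=3)
Total lines: 7

Answer: 7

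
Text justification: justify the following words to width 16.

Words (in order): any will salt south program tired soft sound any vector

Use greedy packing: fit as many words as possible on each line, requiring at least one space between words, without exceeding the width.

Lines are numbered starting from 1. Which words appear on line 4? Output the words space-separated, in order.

Line 1: ['any', 'will', 'salt'] (min_width=13, slack=3)
Line 2: ['south', 'program'] (min_width=13, slack=3)
Line 3: ['tired', 'soft', 'sound'] (min_width=16, slack=0)
Line 4: ['any', 'vector'] (min_width=10, slack=6)

Answer: any vector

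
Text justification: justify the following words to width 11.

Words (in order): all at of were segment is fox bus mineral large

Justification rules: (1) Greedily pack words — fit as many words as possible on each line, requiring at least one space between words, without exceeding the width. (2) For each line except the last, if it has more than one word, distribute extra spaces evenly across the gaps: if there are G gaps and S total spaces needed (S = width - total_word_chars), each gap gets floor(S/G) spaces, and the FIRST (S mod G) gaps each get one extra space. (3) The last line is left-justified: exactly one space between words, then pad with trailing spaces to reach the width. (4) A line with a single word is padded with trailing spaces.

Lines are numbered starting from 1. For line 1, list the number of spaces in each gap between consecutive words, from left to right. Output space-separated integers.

Line 1: ['all', 'at', 'of'] (min_width=9, slack=2)
Line 2: ['were'] (min_width=4, slack=7)
Line 3: ['segment', 'is'] (min_width=10, slack=1)
Line 4: ['fox', 'bus'] (min_width=7, slack=4)
Line 5: ['mineral'] (min_width=7, slack=4)
Line 6: ['large'] (min_width=5, slack=6)

Answer: 2 2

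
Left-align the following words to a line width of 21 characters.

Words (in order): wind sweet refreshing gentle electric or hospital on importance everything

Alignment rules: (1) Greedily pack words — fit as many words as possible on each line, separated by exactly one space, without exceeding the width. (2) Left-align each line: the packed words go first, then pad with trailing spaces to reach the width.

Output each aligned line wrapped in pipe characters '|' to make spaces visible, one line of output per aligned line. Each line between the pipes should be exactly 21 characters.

Answer: |wind sweet refreshing|
|gentle electric or   |
|hospital on          |
|importance everything|

Derivation:
Line 1: ['wind', 'sweet', 'refreshing'] (min_width=21, slack=0)
Line 2: ['gentle', 'electric', 'or'] (min_width=18, slack=3)
Line 3: ['hospital', 'on'] (min_width=11, slack=10)
Line 4: ['importance', 'everything'] (min_width=21, slack=0)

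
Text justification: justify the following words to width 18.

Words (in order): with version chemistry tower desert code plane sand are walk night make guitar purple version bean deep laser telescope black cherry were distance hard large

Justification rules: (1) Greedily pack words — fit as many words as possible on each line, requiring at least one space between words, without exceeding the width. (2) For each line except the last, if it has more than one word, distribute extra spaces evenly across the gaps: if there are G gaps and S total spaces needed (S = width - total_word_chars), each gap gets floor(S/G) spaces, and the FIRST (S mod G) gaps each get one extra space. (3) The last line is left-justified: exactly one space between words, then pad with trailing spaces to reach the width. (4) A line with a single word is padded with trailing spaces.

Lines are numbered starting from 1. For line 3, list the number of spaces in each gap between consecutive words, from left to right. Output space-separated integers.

Line 1: ['with', 'version'] (min_width=12, slack=6)
Line 2: ['chemistry', 'tower'] (min_width=15, slack=3)
Line 3: ['desert', 'code', 'plane'] (min_width=17, slack=1)
Line 4: ['sand', 'are', 'walk'] (min_width=13, slack=5)
Line 5: ['night', 'make', 'guitar'] (min_width=17, slack=1)
Line 6: ['purple', 'version'] (min_width=14, slack=4)
Line 7: ['bean', 'deep', 'laser'] (min_width=15, slack=3)
Line 8: ['telescope', 'black'] (min_width=15, slack=3)
Line 9: ['cherry', 'were'] (min_width=11, slack=7)
Line 10: ['distance', 'hard'] (min_width=13, slack=5)
Line 11: ['large'] (min_width=5, slack=13)

Answer: 2 1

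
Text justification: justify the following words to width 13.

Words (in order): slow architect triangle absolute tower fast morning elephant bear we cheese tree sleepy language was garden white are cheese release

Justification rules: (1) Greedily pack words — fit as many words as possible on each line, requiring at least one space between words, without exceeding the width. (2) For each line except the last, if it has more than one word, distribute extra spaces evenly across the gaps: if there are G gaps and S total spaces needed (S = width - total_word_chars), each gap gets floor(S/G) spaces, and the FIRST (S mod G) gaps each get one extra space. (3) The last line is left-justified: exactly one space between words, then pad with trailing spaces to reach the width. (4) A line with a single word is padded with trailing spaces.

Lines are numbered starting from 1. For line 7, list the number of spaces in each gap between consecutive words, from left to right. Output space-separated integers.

Answer: 1

Derivation:
Line 1: ['slow'] (min_width=4, slack=9)
Line 2: ['architect'] (min_width=9, slack=4)
Line 3: ['triangle'] (min_width=8, slack=5)
Line 4: ['absolute'] (min_width=8, slack=5)
Line 5: ['tower', 'fast'] (min_width=10, slack=3)
Line 6: ['morning'] (min_width=7, slack=6)
Line 7: ['elephant', 'bear'] (min_width=13, slack=0)
Line 8: ['we', 'cheese'] (min_width=9, slack=4)
Line 9: ['tree', 'sleepy'] (min_width=11, slack=2)
Line 10: ['language', 'was'] (min_width=12, slack=1)
Line 11: ['garden', 'white'] (min_width=12, slack=1)
Line 12: ['are', 'cheese'] (min_width=10, slack=3)
Line 13: ['release'] (min_width=7, slack=6)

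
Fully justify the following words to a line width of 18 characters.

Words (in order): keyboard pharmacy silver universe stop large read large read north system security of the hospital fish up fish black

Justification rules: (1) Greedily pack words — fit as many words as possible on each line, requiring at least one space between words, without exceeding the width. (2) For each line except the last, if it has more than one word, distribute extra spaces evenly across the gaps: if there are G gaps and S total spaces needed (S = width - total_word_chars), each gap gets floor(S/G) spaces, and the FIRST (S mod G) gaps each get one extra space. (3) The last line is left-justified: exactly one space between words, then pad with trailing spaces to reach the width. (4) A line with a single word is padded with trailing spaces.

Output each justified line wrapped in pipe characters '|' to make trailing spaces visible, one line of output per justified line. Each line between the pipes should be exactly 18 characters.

Answer: |keyboard  pharmacy|
|silver    universe|
|stop   large  read|
|large  read  north|
|system security of|
|the  hospital fish|
|up fish black     |

Derivation:
Line 1: ['keyboard', 'pharmacy'] (min_width=17, slack=1)
Line 2: ['silver', 'universe'] (min_width=15, slack=3)
Line 3: ['stop', 'large', 'read'] (min_width=15, slack=3)
Line 4: ['large', 'read', 'north'] (min_width=16, slack=2)
Line 5: ['system', 'security', 'of'] (min_width=18, slack=0)
Line 6: ['the', 'hospital', 'fish'] (min_width=17, slack=1)
Line 7: ['up', 'fish', 'black'] (min_width=13, slack=5)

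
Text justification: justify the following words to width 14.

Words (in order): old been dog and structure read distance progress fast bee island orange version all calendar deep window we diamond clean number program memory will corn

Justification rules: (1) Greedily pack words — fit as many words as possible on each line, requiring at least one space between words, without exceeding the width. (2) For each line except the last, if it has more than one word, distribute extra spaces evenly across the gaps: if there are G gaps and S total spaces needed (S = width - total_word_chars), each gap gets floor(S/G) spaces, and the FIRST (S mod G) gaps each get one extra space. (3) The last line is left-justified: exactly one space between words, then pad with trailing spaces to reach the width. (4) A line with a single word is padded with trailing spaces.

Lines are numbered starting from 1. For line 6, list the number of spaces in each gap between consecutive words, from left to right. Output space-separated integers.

Answer: 1

Derivation:
Line 1: ['old', 'been', 'dog'] (min_width=12, slack=2)
Line 2: ['and', 'structure'] (min_width=13, slack=1)
Line 3: ['read', 'distance'] (min_width=13, slack=1)
Line 4: ['progress', 'fast'] (min_width=13, slack=1)
Line 5: ['bee', 'island'] (min_width=10, slack=4)
Line 6: ['orange', 'version'] (min_width=14, slack=0)
Line 7: ['all', 'calendar'] (min_width=12, slack=2)
Line 8: ['deep', 'window', 'we'] (min_width=14, slack=0)
Line 9: ['diamond', 'clean'] (min_width=13, slack=1)
Line 10: ['number', 'program'] (min_width=14, slack=0)
Line 11: ['memory', 'will'] (min_width=11, slack=3)
Line 12: ['corn'] (min_width=4, slack=10)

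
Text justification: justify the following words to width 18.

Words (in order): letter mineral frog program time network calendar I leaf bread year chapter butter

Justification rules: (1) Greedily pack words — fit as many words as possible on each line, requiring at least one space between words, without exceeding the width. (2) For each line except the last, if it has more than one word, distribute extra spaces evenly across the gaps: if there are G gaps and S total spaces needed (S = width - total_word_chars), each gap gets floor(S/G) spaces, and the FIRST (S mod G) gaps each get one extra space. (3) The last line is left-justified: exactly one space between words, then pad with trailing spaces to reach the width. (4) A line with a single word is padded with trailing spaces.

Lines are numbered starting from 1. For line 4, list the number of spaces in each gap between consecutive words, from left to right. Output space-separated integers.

Line 1: ['letter', 'mineral'] (min_width=14, slack=4)
Line 2: ['frog', 'program', 'time'] (min_width=17, slack=1)
Line 3: ['network', 'calendar', 'I'] (min_width=18, slack=0)
Line 4: ['leaf', 'bread', 'year'] (min_width=15, slack=3)
Line 5: ['chapter', 'butter'] (min_width=14, slack=4)

Answer: 3 2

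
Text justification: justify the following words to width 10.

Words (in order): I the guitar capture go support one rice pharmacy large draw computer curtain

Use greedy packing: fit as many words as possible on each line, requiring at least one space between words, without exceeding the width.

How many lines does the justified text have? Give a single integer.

Line 1: ['I', 'the'] (min_width=5, slack=5)
Line 2: ['guitar'] (min_width=6, slack=4)
Line 3: ['capture', 'go'] (min_width=10, slack=0)
Line 4: ['support'] (min_width=7, slack=3)
Line 5: ['one', 'rice'] (min_width=8, slack=2)
Line 6: ['pharmacy'] (min_width=8, slack=2)
Line 7: ['large', 'draw'] (min_width=10, slack=0)
Line 8: ['computer'] (min_width=8, slack=2)
Line 9: ['curtain'] (min_width=7, slack=3)
Total lines: 9

Answer: 9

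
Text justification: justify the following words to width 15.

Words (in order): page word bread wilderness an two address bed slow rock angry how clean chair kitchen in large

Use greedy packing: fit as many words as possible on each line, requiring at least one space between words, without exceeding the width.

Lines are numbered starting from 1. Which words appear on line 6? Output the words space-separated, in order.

Answer: kitchen in

Derivation:
Line 1: ['page', 'word', 'bread'] (min_width=15, slack=0)
Line 2: ['wilderness', 'an'] (min_width=13, slack=2)
Line 3: ['two', 'address', 'bed'] (min_width=15, slack=0)
Line 4: ['slow', 'rock', 'angry'] (min_width=15, slack=0)
Line 5: ['how', 'clean', 'chair'] (min_width=15, slack=0)
Line 6: ['kitchen', 'in'] (min_width=10, slack=5)
Line 7: ['large'] (min_width=5, slack=10)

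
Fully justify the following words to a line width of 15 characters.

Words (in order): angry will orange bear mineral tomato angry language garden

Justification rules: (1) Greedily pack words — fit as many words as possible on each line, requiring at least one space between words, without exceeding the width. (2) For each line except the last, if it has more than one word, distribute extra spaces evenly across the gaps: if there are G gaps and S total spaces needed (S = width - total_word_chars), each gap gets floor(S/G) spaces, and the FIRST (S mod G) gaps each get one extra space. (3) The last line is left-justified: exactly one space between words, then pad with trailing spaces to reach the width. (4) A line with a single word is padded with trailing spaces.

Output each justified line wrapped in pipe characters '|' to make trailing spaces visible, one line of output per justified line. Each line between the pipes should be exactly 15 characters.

Line 1: ['angry', 'will'] (min_width=10, slack=5)
Line 2: ['orange', 'bear'] (min_width=11, slack=4)
Line 3: ['mineral', 'tomato'] (min_width=14, slack=1)
Line 4: ['angry', 'language'] (min_width=14, slack=1)
Line 5: ['garden'] (min_width=6, slack=9)

Answer: |angry      will|
|orange     bear|
|mineral  tomato|
|angry  language|
|garden         |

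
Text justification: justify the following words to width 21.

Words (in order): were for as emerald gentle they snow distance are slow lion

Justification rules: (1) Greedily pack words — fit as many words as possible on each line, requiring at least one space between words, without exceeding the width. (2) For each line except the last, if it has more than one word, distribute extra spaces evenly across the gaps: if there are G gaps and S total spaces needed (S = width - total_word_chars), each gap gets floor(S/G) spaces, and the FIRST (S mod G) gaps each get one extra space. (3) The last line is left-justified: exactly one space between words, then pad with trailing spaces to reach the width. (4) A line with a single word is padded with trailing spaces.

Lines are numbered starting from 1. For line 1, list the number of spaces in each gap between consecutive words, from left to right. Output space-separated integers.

Line 1: ['were', 'for', 'as', 'emerald'] (min_width=19, slack=2)
Line 2: ['gentle', 'they', 'snow'] (min_width=16, slack=5)
Line 3: ['distance', 'are', 'slow'] (min_width=17, slack=4)
Line 4: ['lion'] (min_width=4, slack=17)

Answer: 2 2 1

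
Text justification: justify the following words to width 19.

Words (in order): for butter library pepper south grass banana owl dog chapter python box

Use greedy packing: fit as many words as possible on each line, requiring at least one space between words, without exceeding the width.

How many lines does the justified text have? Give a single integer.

Line 1: ['for', 'butter', 'library'] (min_width=18, slack=1)
Line 2: ['pepper', 'south', 'grass'] (min_width=18, slack=1)
Line 3: ['banana', 'owl', 'dog'] (min_width=14, slack=5)
Line 4: ['chapter', 'python', 'box'] (min_width=18, slack=1)
Total lines: 4

Answer: 4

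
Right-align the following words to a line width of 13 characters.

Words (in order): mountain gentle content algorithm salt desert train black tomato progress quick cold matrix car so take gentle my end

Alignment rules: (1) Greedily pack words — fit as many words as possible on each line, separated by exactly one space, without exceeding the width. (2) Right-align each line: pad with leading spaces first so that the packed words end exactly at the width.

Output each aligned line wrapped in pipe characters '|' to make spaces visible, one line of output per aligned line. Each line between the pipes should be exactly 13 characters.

Answer: |     mountain|
|       gentle|
|      content|
|    algorithm|
|  salt desert|
|  train black|
|       tomato|
|     progress|
|   quick cold|
|matrix car so|
|  take gentle|
|       my end|

Derivation:
Line 1: ['mountain'] (min_width=8, slack=5)
Line 2: ['gentle'] (min_width=6, slack=7)
Line 3: ['content'] (min_width=7, slack=6)
Line 4: ['algorithm'] (min_width=9, slack=4)
Line 5: ['salt', 'desert'] (min_width=11, slack=2)
Line 6: ['train', 'black'] (min_width=11, slack=2)
Line 7: ['tomato'] (min_width=6, slack=7)
Line 8: ['progress'] (min_width=8, slack=5)
Line 9: ['quick', 'cold'] (min_width=10, slack=3)
Line 10: ['matrix', 'car', 'so'] (min_width=13, slack=0)
Line 11: ['take', 'gentle'] (min_width=11, slack=2)
Line 12: ['my', 'end'] (min_width=6, slack=7)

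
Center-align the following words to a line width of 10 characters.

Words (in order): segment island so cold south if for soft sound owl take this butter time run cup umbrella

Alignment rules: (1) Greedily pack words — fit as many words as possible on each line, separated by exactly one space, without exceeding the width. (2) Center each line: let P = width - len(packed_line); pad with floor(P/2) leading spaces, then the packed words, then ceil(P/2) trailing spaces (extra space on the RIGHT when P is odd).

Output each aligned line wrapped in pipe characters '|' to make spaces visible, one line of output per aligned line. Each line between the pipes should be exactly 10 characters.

Answer: | segment  |
|island so |
|cold south|
|  if for  |
|soft sound|
| owl take |
|   this   |
|  butter  |
| time run |
|   cup    |
| umbrella |

Derivation:
Line 1: ['segment'] (min_width=7, slack=3)
Line 2: ['island', 'so'] (min_width=9, slack=1)
Line 3: ['cold', 'south'] (min_width=10, slack=0)
Line 4: ['if', 'for'] (min_width=6, slack=4)
Line 5: ['soft', 'sound'] (min_width=10, slack=0)
Line 6: ['owl', 'take'] (min_width=8, slack=2)
Line 7: ['this'] (min_width=4, slack=6)
Line 8: ['butter'] (min_width=6, slack=4)
Line 9: ['time', 'run'] (min_width=8, slack=2)
Line 10: ['cup'] (min_width=3, slack=7)
Line 11: ['umbrella'] (min_width=8, slack=2)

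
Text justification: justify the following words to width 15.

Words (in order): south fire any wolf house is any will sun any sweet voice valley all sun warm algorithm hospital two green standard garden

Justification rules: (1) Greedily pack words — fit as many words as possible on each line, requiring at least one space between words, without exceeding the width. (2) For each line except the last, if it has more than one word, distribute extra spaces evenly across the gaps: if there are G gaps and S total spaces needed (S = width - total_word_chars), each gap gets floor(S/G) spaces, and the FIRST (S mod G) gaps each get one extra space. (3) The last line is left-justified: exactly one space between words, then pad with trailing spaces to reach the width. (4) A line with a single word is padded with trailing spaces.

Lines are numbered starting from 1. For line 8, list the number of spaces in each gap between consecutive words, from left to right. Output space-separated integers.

Line 1: ['south', 'fire', 'any'] (min_width=14, slack=1)
Line 2: ['wolf', 'house', 'is'] (min_width=13, slack=2)
Line 3: ['any', 'will', 'sun'] (min_width=12, slack=3)
Line 4: ['any', 'sweet', 'voice'] (min_width=15, slack=0)
Line 5: ['valley', 'all', 'sun'] (min_width=14, slack=1)
Line 6: ['warm', 'algorithm'] (min_width=14, slack=1)
Line 7: ['hospital', 'two'] (min_width=12, slack=3)
Line 8: ['green', 'standard'] (min_width=14, slack=1)
Line 9: ['garden'] (min_width=6, slack=9)

Answer: 2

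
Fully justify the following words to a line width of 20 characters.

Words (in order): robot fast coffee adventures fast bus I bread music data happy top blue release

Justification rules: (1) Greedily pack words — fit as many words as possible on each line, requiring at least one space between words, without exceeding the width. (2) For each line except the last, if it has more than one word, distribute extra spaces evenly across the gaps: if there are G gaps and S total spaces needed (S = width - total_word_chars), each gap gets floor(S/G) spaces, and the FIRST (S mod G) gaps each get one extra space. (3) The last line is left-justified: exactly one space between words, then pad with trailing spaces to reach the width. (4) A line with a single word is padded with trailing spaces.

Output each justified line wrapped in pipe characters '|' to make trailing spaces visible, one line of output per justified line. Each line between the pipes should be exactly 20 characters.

Answer: |robot   fast  coffee|
|adventures  fast bus|
|I  bread  music data|
|happy    top    blue|
|release             |

Derivation:
Line 1: ['robot', 'fast', 'coffee'] (min_width=17, slack=3)
Line 2: ['adventures', 'fast', 'bus'] (min_width=19, slack=1)
Line 3: ['I', 'bread', 'music', 'data'] (min_width=18, slack=2)
Line 4: ['happy', 'top', 'blue'] (min_width=14, slack=6)
Line 5: ['release'] (min_width=7, slack=13)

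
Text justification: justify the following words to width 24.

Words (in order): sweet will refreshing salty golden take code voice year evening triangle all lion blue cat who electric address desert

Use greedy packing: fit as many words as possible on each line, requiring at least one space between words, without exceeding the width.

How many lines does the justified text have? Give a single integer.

Answer: 6

Derivation:
Line 1: ['sweet', 'will', 'refreshing'] (min_width=21, slack=3)
Line 2: ['salty', 'golden', 'take', 'code'] (min_width=22, slack=2)
Line 3: ['voice', 'year', 'evening'] (min_width=18, slack=6)
Line 4: ['triangle', 'all', 'lion', 'blue'] (min_width=22, slack=2)
Line 5: ['cat', 'who', 'electric', 'address'] (min_width=24, slack=0)
Line 6: ['desert'] (min_width=6, slack=18)
Total lines: 6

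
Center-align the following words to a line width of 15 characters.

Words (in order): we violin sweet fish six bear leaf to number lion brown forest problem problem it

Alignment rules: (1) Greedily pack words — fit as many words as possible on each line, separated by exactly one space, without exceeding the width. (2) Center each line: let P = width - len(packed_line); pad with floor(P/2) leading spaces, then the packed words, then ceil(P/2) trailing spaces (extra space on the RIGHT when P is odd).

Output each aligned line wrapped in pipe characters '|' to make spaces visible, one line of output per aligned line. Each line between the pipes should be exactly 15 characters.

Answer: |we violin sweet|
| fish six bear |
|leaf to number |
|  lion brown   |
|forest problem |
|  problem it   |

Derivation:
Line 1: ['we', 'violin', 'sweet'] (min_width=15, slack=0)
Line 2: ['fish', 'six', 'bear'] (min_width=13, slack=2)
Line 3: ['leaf', 'to', 'number'] (min_width=14, slack=1)
Line 4: ['lion', 'brown'] (min_width=10, slack=5)
Line 5: ['forest', 'problem'] (min_width=14, slack=1)
Line 6: ['problem', 'it'] (min_width=10, slack=5)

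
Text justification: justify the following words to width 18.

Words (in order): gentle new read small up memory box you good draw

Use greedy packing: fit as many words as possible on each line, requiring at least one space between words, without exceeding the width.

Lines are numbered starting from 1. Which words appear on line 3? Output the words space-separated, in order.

Line 1: ['gentle', 'new', 'read'] (min_width=15, slack=3)
Line 2: ['small', 'up', 'memory'] (min_width=15, slack=3)
Line 3: ['box', 'you', 'good', 'draw'] (min_width=17, slack=1)

Answer: box you good draw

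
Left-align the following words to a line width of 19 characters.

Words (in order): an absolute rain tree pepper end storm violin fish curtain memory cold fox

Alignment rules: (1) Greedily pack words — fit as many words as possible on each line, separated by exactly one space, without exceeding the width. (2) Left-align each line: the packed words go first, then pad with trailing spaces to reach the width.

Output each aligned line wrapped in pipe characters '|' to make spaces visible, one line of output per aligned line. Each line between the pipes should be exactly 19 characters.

Answer: |an absolute rain   |
|tree pepper end    |
|storm violin fish  |
|curtain memory cold|
|fox                |

Derivation:
Line 1: ['an', 'absolute', 'rain'] (min_width=16, slack=3)
Line 2: ['tree', 'pepper', 'end'] (min_width=15, slack=4)
Line 3: ['storm', 'violin', 'fish'] (min_width=17, slack=2)
Line 4: ['curtain', 'memory', 'cold'] (min_width=19, slack=0)
Line 5: ['fox'] (min_width=3, slack=16)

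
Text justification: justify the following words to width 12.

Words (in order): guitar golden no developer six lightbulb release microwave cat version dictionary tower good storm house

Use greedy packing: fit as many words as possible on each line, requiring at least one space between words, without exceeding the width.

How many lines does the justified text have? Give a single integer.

Answer: 11

Derivation:
Line 1: ['guitar'] (min_width=6, slack=6)
Line 2: ['golden', 'no'] (min_width=9, slack=3)
Line 3: ['developer'] (min_width=9, slack=3)
Line 4: ['six'] (min_width=3, slack=9)
Line 5: ['lightbulb'] (min_width=9, slack=3)
Line 6: ['release'] (min_width=7, slack=5)
Line 7: ['microwave'] (min_width=9, slack=3)
Line 8: ['cat', 'version'] (min_width=11, slack=1)
Line 9: ['dictionary'] (min_width=10, slack=2)
Line 10: ['tower', 'good'] (min_width=10, slack=2)
Line 11: ['storm', 'house'] (min_width=11, slack=1)
Total lines: 11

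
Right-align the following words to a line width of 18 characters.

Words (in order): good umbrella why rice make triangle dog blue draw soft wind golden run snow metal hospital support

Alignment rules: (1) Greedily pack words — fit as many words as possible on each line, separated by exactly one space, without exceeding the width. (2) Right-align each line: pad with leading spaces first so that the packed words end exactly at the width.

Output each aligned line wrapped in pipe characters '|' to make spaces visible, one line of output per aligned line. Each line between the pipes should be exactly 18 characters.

Answer: | good umbrella why|
|rice make triangle|
|dog blue draw soft|
|   wind golden run|
|        snow metal|
|  hospital support|

Derivation:
Line 1: ['good', 'umbrella', 'why'] (min_width=17, slack=1)
Line 2: ['rice', 'make', 'triangle'] (min_width=18, slack=0)
Line 3: ['dog', 'blue', 'draw', 'soft'] (min_width=18, slack=0)
Line 4: ['wind', 'golden', 'run'] (min_width=15, slack=3)
Line 5: ['snow', 'metal'] (min_width=10, slack=8)
Line 6: ['hospital', 'support'] (min_width=16, slack=2)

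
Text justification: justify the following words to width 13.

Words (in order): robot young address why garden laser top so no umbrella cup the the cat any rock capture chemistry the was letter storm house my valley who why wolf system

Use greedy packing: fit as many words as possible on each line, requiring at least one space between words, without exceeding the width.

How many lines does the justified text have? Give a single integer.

Answer: 14

Derivation:
Line 1: ['robot', 'young'] (min_width=11, slack=2)
Line 2: ['address', 'why'] (min_width=11, slack=2)
Line 3: ['garden', 'laser'] (min_width=12, slack=1)
Line 4: ['top', 'so', 'no'] (min_width=9, slack=4)
Line 5: ['umbrella', 'cup'] (min_width=12, slack=1)
Line 6: ['the', 'the', 'cat'] (min_width=11, slack=2)
Line 7: ['any', 'rock'] (min_width=8, slack=5)
Line 8: ['capture'] (min_width=7, slack=6)
Line 9: ['chemistry', 'the'] (min_width=13, slack=0)
Line 10: ['was', 'letter'] (min_width=10, slack=3)
Line 11: ['storm', 'house'] (min_width=11, slack=2)
Line 12: ['my', 'valley', 'who'] (min_width=13, slack=0)
Line 13: ['why', 'wolf'] (min_width=8, slack=5)
Line 14: ['system'] (min_width=6, slack=7)
Total lines: 14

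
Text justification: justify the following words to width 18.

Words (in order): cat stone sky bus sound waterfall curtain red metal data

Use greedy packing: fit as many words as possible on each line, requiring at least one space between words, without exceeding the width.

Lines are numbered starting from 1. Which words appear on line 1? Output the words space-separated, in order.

Answer: cat stone sky bus

Derivation:
Line 1: ['cat', 'stone', 'sky', 'bus'] (min_width=17, slack=1)
Line 2: ['sound', 'waterfall'] (min_width=15, slack=3)
Line 3: ['curtain', 'red', 'metal'] (min_width=17, slack=1)
Line 4: ['data'] (min_width=4, slack=14)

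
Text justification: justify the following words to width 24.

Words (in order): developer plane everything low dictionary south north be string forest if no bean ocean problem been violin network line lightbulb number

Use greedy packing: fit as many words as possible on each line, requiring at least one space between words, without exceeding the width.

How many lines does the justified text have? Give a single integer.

Answer: 7

Derivation:
Line 1: ['developer', 'plane'] (min_width=15, slack=9)
Line 2: ['everything', 'low'] (min_width=14, slack=10)
Line 3: ['dictionary', 'south', 'north'] (min_width=22, slack=2)
Line 4: ['be', 'string', 'forest', 'if', 'no'] (min_width=22, slack=2)
Line 5: ['bean', 'ocean', 'problem', 'been'] (min_width=23, slack=1)
Line 6: ['violin', 'network', 'line'] (min_width=19, slack=5)
Line 7: ['lightbulb', 'number'] (min_width=16, slack=8)
Total lines: 7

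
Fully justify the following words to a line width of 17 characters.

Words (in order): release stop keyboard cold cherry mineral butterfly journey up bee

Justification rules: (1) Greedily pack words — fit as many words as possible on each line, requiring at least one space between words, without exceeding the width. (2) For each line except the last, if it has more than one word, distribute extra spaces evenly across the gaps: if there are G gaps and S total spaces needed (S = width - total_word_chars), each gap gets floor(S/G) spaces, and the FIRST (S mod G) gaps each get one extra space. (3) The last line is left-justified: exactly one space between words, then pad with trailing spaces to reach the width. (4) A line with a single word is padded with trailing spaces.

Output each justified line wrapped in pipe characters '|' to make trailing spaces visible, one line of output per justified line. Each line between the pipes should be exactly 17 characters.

Line 1: ['release', 'stop'] (min_width=12, slack=5)
Line 2: ['keyboard', 'cold'] (min_width=13, slack=4)
Line 3: ['cherry', 'mineral'] (min_width=14, slack=3)
Line 4: ['butterfly', 'journey'] (min_width=17, slack=0)
Line 5: ['up', 'bee'] (min_width=6, slack=11)

Answer: |release      stop|
|keyboard     cold|
|cherry    mineral|
|butterfly journey|
|up bee           |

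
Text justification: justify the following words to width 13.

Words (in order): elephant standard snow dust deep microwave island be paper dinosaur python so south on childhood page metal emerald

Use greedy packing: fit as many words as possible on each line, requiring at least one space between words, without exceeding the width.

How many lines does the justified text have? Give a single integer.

Answer: 12

Derivation:
Line 1: ['elephant'] (min_width=8, slack=5)
Line 2: ['standard', 'snow'] (min_width=13, slack=0)
Line 3: ['dust', 'deep'] (min_width=9, slack=4)
Line 4: ['microwave'] (min_width=9, slack=4)
Line 5: ['island', 'be'] (min_width=9, slack=4)
Line 6: ['paper'] (min_width=5, slack=8)
Line 7: ['dinosaur'] (min_width=8, slack=5)
Line 8: ['python', 'so'] (min_width=9, slack=4)
Line 9: ['south', 'on'] (min_width=8, slack=5)
Line 10: ['childhood'] (min_width=9, slack=4)
Line 11: ['page', 'metal'] (min_width=10, slack=3)
Line 12: ['emerald'] (min_width=7, slack=6)
Total lines: 12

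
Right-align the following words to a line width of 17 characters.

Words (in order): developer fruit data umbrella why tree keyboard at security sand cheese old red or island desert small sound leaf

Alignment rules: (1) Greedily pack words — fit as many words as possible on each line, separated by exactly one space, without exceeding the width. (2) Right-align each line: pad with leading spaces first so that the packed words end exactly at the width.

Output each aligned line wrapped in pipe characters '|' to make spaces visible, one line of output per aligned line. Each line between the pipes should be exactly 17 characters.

Answer: |  developer fruit|
|data umbrella why|
| tree keyboard at|
|    security sand|
|cheese old red or|
|    island desert|
| small sound leaf|

Derivation:
Line 1: ['developer', 'fruit'] (min_width=15, slack=2)
Line 2: ['data', 'umbrella', 'why'] (min_width=17, slack=0)
Line 3: ['tree', 'keyboard', 'at'] (min_width=16, slack=1)
Line 4: ['security', 'sand'] (min_width=13, slack=4)
Line 5: ['cheese', 'old', 'red', 'or'] (min_width=17, slack=0)
Line 6: ['island', 'desert'] (min_width=13, slack=4)
Line 7: ['small', 'sound', 'leaf'] (min_width=16, slack=1)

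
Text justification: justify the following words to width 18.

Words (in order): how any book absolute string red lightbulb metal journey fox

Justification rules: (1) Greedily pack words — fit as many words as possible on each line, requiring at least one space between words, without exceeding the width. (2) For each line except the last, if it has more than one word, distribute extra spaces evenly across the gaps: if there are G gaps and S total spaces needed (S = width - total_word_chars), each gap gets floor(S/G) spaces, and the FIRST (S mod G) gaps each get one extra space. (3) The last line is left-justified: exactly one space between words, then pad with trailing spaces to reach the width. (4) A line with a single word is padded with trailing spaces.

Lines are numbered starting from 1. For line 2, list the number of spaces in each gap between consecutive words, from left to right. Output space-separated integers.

Line 1: ['how', 'any', 'book'] (min_width=12, slack=6)
Line 2: ['absolute', 'string'] (min_width=15, slack=3)
Line 3: ['red', 'lightbulb'] (min_width=13, slack=5)
Line 4: ['metal', 'journey', 'fox'] (min_width=17, slack=1)

Answer: 4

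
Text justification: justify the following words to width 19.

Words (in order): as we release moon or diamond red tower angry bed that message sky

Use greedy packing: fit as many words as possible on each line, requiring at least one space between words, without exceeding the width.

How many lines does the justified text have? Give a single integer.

Line 1: ['as', 'we', 'release', 'moon'] (min_width=18, slack=1)
Line 2: ['or', 'diamond', 'red'] (min_width=14, slack=5)
Line 3: ['tower', 'angry', 'bed'] (min_width=15, slack=4)
Line 4: ['that', 'message', 'sky'] (min_width=16, slack=3)
Total lines: 4

Answer: 4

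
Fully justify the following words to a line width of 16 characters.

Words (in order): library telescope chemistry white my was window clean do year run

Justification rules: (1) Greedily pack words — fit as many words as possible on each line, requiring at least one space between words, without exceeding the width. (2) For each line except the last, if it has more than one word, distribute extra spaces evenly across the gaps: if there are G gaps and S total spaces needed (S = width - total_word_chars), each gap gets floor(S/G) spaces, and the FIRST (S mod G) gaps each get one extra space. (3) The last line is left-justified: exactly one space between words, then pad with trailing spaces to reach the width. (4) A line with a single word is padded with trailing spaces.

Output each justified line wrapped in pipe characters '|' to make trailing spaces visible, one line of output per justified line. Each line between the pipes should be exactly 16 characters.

Answer: |library         |
|telescope       |
|chemistry  white|
|my   was  window|
|clean   do  year|
|run             |

Derivation:
Line 1: ['library'] (min_width=7, slack=9)
Line 2: ['telescope'] (min_width=9, slack=7)
Line 3: ['chemistry', 'white'] (min_width=15, slack=1)
Line 4: ['my', 'was', 'window'] (min_width=13, slack=3)
Line 5: ['clean', 'do', 'year'] (min_width=13, slack=3)
Line 6: ['run'] (min_width=3, slack=13)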